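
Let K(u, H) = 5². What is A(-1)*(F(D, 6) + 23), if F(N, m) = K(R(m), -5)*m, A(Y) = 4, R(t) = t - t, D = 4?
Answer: 692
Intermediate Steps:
R(t) = 0
K(u, H) = 25
F(N, m) = 25*m
A(-1)*(F(D, 6) + 23) = 4*(25*6 + 23) = 4*(150 + 23) = 4*173 = 692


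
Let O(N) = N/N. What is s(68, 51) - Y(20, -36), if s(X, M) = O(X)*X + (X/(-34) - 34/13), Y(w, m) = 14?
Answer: 642/13 ≈ 49.385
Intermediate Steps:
O(N) = 1
s(X, M) = -34/13 + 33*X/34 (s(X, M) = 1*X + (X/(-34) - 34/13) = X + (X*(-1/34) - 34*1/13) = X + (-X/34 - 34/13) = X + (-34/13 - X/34) = -34/13 + 33*X/34)
s(68, 51) - Y(20, -36) = (-34/13 + (33/34)*68) - 1*14 = (-34/13 + 66) - 14 = 824/13 - 14 = 642/13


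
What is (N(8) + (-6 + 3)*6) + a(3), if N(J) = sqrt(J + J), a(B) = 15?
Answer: 1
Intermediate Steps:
N(J) = sqrt(2)*sqrt(J) (N(J) = sqrt(2*J) = sqrt(2)*sqrt(J))
(N(8) + (-6 + 3)*6) + a(3) = (sqrt(2)*sqrt(8) + (-6 + 3)*6) + 15 = (sqrt(2)*(2*sqrt(2)) - 3*6) + 15 = (4 - 18) + 15 = -14 + 15 = 1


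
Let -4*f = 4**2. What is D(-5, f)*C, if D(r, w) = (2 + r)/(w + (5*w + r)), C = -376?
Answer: -1128/29 ≈ -38.897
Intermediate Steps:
f = -4 (f = -1/4*4**2 = -1/4*16 = -4)
D(r, w) = (2 + r)/(r + 6*w) (D(r, w) = (2 + r)/(w + (r + 5*w)) = (2 + r)/(r + 6*w))
D(-5, f)*C = ((2 - 5)/(-5 + 6*(-4)))*(-376) = (-3/(-5 - 24))*(-376) = (-3/(-29))*(-376) = -1/29*(-3)*(-376) = (3/29)*(-376) = -1128/29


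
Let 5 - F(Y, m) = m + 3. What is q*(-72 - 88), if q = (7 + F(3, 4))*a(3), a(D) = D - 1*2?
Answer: -800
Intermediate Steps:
a(D) = -2 + D (a(D) = D - 2 = -2 + D)
F(Y, m) = 2 - m (F(Y, m) = 5 - (m + 3) = 5 - (3 + m) = 5 + (-3 - m) = 2 - m)
q = 5 (q = (7 + (2 - 1*4))*(-2 + 3) = (7 + (2 - 4))*1 = (7 - 2)*1 = 5*1 = 5)
q*(-72 - 88) = 5*(-72 - 88) = 5*(-160) = -800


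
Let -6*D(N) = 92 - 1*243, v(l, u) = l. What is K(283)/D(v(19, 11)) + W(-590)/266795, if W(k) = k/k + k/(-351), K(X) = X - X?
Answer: 941/93645045 ≈ 1.0049e-5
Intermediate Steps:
K(X) = 0
D(N) = 151/6 (D(N) = -(92 - 1*243)/6 = -(92 - 243)/6 = -⅙*(-151) = 151/6)
W(k) = 1 - k/351 (W(k) = 1 + k*(-1/351) = 1 - k/351)
K(283)/D(v(19, 11)) + W(-590)/266795 = 0/(151/6) + (1 - 1/351*(-590))/266795 = 0*(6/151) + (1 + 590/351)*(1/266795) = 0 + (941/351)*(1/266795) = 0 + 941/93645045 = 941/93645045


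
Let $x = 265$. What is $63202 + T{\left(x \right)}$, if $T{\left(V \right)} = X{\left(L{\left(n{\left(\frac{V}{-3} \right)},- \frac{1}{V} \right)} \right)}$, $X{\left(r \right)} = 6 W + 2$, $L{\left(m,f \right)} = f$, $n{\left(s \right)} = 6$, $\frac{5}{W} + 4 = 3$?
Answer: $63174$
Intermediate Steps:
$W = -5$ ($W = \frac{5}{-4 + 3} = \frac{5}{-1} = 5 \left(-1\right) = -5$)
$X{\left(r \right)} = -28$ ($X{\left(r \right)} = 6 \left(-5\right) + 2 = -30 + 2 = -28$)
$T{\left(V \right)} = -28$
$63202 + T{\left(x \right)} = 63202 - 28 = 63174$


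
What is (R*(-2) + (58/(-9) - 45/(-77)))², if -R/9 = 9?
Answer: 11708322025/480249 ≈ 24380.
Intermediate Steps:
R = -81 (R = -9*9 = -81)
(R*(-2) + (58/(-9) - 45/(-77)))² = (-81*(-2) + (58/(-9) - 45/(-77)))² = (162 + (58*(-⅑) - 45*(-1/77)))² = (162 + (-58/9 + 45/77))² = (162 - 4061/693)² = (108205/693)² = 11708322025/480249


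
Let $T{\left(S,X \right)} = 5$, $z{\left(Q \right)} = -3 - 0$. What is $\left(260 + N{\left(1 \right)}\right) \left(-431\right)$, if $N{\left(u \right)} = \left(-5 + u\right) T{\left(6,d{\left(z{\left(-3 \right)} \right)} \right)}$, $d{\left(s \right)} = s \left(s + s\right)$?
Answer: $-103440$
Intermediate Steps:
$z{\left(Q \right)} = -3$ ($z{\left(Q \right)} = -3 + 0 = -3$)
$d{\left(s \right)} = 2 s^{2}$ ($d{\left(s \right)} = s 2 s = 2 s^{2}$)
$N{\left(u \right)} = -25 + 5 u$ ($N{\left(u \right)} = \left(-5 + u\right) 5 = -25 + 5 u$)
$\left(260 + N{\left(1 \right)}\right) \left(-431\right) = \left(260 + \left(-25 + 5 \cdot 1\right)\right) \left(-431\right) = \left(260 + \left(-25 + 5\right)\right) \left(-431\right) = \left(260 - 20\right) \left(-431\right) = 240 \left(-431\right) = -103440$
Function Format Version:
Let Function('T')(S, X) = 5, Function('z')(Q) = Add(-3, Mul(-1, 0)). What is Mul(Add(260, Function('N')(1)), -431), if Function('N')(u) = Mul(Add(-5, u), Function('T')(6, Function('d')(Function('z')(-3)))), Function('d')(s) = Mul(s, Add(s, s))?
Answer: -103440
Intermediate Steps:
Function('z')(Q) = -3 (Function('z')(Q) = Add(-3, 0) = -3)
Function('d')(s) = Mul(2, Pow(s, 2)) (Function('d')(s) = Mul(s, Mul(2, s)) = Mul(2, Pow(s, 2)))
Function('N')(u) = Add(-25, Mul(5, u)) (Function('N')(u) = Mul(Add(-5, u), 5) = Add(-25, Mul(5, u)))
Mul(Add(260, Function('N')(1)), -431) = Mul(Add(260, Add(-25, Mul(5, 1))), -431) = Mul(Add(260, Add(-25, 5)), -431) = Mul(Add(260, -20), -431) = Mul(240, -431) = -103440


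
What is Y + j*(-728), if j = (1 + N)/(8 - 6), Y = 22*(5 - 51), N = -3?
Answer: -284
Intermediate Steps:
Y = -1012 (Y = 22*(-46) = -1012)
j = -1 (j = (1 - 3)/(8 - 6) = -2/2 = -2*½ = -1)
Y + j*(-728) = -1012 - 1*(-728) = -1012 + 728 = -284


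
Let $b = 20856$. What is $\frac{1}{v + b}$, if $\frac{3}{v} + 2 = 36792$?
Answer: $\frac{36790}{767292243} \approx 4.7948 \cdot 10^{-5}$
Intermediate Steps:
$v = \frac{3}{36790}$ ($v = \frac{3}{-2 + 36792} = \frac{3}{36790} \approx 8.1544 \cdot 10^{-5}$)
$\frac{1}{v + b} = \frac{1}{\frac{3}{36790} + 20856} = \frac{1}{\frac{767292243}{36790}} = \frac{36790}{767292243}$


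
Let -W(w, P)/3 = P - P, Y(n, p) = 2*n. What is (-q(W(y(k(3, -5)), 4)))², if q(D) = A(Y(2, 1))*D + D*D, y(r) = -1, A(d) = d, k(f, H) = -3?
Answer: 0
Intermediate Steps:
W(w, P) = 0 (W(w, P) = -3*(P - P) = -3*0 = 0)
q(D) = D² + 4*D (q(D) = (2*2)*D + D*D = 4*D + D² = D² + 4*D)
(-q(W(y(k(3, -5)), 4)))² = (-0*(4 + 0))² = (-0*4)² = (-1*0)² = 0² = 0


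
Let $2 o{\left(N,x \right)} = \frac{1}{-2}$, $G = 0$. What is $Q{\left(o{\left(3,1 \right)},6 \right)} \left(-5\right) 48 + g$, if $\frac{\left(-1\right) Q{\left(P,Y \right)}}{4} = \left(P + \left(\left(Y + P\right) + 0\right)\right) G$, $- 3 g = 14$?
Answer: $- \frac{14}{3} \approx -4.6667$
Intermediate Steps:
$o{\left(N,x \right)} = - \frac{1}{4}$ ($o{\left(N,x \right)} = \frac{1}{2 \left(-2\right)} = \frac{1}{2} \left(- \frac{1}{2}\right) = - \frac{1}{4}$)
$g = - \frac{14}{3}$ ($g = \left(- \frac{1}{3}\right) 14 = - \frac{14}{3} \approx -4.6667$)
$Q{\left(P,Y \right)} = 0$ ($Q{\left(P,Y \right)} = - 4 \left(P + \left(\left(Y + P\right) + 0\right)\right) 0 = - 4 \left(P + \left(\left(P + Y\right) + 0\right)\right) 0 = - 4 \left(P + \left(P + Y\right)\right) 0 = - 4 \left(Y + 2 P\right) 0 = \left(-4\right) 0 = 0$)
$Q{\left(o{\left(3,1 \right)},6 \right)} \left(-5\right) 48 + g = 0 \left(-5\right) 48 - \frac{14}{3} = 0 \cdot 48 - \frac{14}{3} = 0 - \frac{14}{3} = - \frac{14}{3}$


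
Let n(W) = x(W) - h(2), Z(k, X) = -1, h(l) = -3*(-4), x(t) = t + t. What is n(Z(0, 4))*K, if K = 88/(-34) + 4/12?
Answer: 1610/51 ≈ 31.569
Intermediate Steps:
x(t) = 2*t
h(l) = 12
K = -115/51 (K = 88*(-1/34) + 4*(1/12) = -44/17 + ⅓ = -115/51 ≈ -2.2549)
n(W) = -12 + 2*W (n(W) = 2*W - 1*12 = 2*W - 12 = -12 + 2*W)
n(Z(0, 4))*K = (-12 + 2*(-1))*(-115/51) = (-12 - 2)*(-115/51) = -14*(-115/51) = 1610/51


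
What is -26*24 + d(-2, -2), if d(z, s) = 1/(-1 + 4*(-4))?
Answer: -10609/17 ≈ -624.06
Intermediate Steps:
d(z, s) = -1/17 (d(z, s) = 1/(-1 - 16) = 1/(-17) = -1/17)
-26*24 + d(-2, -2) = -26*24 - 1/17 = -624 - 1/17 = -10609/17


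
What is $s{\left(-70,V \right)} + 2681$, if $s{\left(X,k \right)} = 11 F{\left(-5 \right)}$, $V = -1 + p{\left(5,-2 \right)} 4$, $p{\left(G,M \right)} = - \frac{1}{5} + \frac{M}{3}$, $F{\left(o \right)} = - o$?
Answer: $2736$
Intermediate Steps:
$p{\left(G,M \right)} = - \frac{1}{5} + \frac{M}{3}$ ($p{\left(G,M \right)} = \left(-1\right) \frac{1}{5} + M \frac{1}{3} = - \frac{1}{5} + \frac{M}{3}$)
$V = - \frac{67}{15}$ ($V = -1 + \left(- \frac{1}{5} + \frac{1}{3} \left(-2\right)\right) 4 = -1 + \left(- \frac{1}{5} - \frac{2}{3}\right) 4 = -1 - \frac{52}{15} = - \frac{67}{15} \approx -4.4667$)
$s{\left(X,k \right)} = 55$ ($s{\left(X,k \right)} = 11 \left(\left(-1\right) \left(-5\right)\right) = 11 \cdot 5 = 55$)
$s{\left(-70,V \right)} + 2681 = 55 + 2681 = 2736$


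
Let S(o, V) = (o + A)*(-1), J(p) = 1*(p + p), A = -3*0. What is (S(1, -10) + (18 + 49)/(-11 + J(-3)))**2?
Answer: 7056/289 ≈ 24.415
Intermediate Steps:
A = 0
J(p) = 2*p (J(p) = 1*(2*p) = 2*p)
S(o, V) = -o (S(o, V) = (o + 0)*(-1) = o*(-1) = -o)
(S(1, -10) + (18 + 49)/(-11 + J(-3)))**2 = (-1*1 + (18 + 49)/(-11 + 2*(-3)))**2 = (-1 + 67/(-11 - 6))**2 = (-1 + 67/(-17))**2 = (-1 + 67*(-1/17))**2 = (-1 - 67/17)**2 = (-84/17)**2 = 7056/289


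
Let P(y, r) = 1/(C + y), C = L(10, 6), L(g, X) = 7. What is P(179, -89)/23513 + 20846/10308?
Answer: 1266226138/626127677 ≈ 2.0223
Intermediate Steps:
C = 7
P(y, r) = 1/(7 + y)
P(179, -89)/23513 + 20846/10308 = 1/((7 + 179)*23513) + 20846/10308 = (1/23513)/186 + 20846*(1/10308) = (1/186)*(1/23513) + 10423/5154 = 1/4373418 + 10423/5154 = 1266226138/626127677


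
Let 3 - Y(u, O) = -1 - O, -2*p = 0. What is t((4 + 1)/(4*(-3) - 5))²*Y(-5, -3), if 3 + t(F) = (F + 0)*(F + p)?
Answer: 708964/83521 ≈ 8.4884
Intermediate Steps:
p = 0 (p = -½*0 = 0)
Y(u, O) = 4 + O (Y(u, O) = 3 - (-1 - O) = 3 + (1 + O) = 4 + O)
t(F) = -3 + F² (t(F) = -3 + (F + 0)*(F + 0) = -3 + F*F = -3 + F²)
t((4 + 1)/(4*(-3) - 5))²*Y(-5, -3) = (-3 + ((4 + 1)/(4*(-3) - 5))²)²*(4 - 3) = (-3 + (5/(-12 - 5))²)²*1 = (-3 + (5/(-17))²)²*1 = (-3 + (5*(-1/17))²)²*1 = (-3 + (-5/17)²)²*1 = (-3 + 25/289)²*1 = (-842/289)²*1 = (708964/83521)*1 = 708964/83521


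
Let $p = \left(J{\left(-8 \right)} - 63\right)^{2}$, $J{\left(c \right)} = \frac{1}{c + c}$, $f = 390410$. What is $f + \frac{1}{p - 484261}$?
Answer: $\frac{48001977271094}{122952735} \approx 3.9041 \cdot 10^{5}$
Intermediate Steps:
$J{\left(c \right)} = \frac{1}{2 c}$
$p = \frac{1018081}{256}$ ($p = \left(\frac{1}{2 \left(-8\right)} - 63\right)^{2} = \left(\frac{1}{2} \left(- \frac{1}{8}\right) - 63\right)^{2} = \left(- \frac{1}{16} - 63\right)^{2} = \left(- \frac{1009}{16}\right)^{2} = \frac{1018081}{256} \approx 3976.9$)
$f + \frac{1}{p - 484261} = 390410 + \frac{1}{\frac{1018081}{256} - 484261} = 390410 + \frac{1}{- \frac{122952735}{256}} = 390410 - \frac{256}{122952735} = \frac{48001977271094}{122952735}$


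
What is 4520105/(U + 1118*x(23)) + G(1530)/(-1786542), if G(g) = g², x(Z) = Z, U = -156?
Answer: 1335921450785/7610073406 ≈ 175.55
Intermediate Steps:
4520105/(U + 1118*x(23)) + G(1530)/(-1786542) = 4520105/(-156 + 1118*23) + 1530²/(-1786542) = 4520105/(-156 + 25714) + 2340900*(-1/1786542) = 4520105/25558 - 390150/297757 = 1335921450785/7610073406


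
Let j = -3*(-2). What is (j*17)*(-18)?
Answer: -1836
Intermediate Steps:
j = 6
(j*17)*(-18) = (6*17)*(-18) = 102*(-18) = -1836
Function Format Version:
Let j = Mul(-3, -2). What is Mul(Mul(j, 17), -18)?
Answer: -1836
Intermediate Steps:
j = 6
Mul(Mul(j, 17), -18) = Mul(Mul(6, 17), -18) = Mul(102, -18) = -1836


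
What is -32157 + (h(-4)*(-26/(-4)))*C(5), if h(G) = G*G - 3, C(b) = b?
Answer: -63469/2 ≈ -31735.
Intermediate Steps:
h(G) = -3 + G**2 (h(G) = G**2 - 3 = -3 + G**2)
-32157 + (h(-4)*(-26/(-4)))*C(5) = -32157 + ((-3 + (-4)**2)*(-26/(-4)))*5 = -32157 + ((-3 + 16)*(-26*(-1/4)))*5 = -32157 + (13*(13/2))*5 = -32157 + (169/2)*5 = -32157 + 845/2 = -63469/2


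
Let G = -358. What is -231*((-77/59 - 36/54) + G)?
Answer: 4906055/59 ≈ 83154.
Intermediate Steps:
-231*((-77/59 - 36/54) + G) = -231*((-77/59 - 36/54) - 358) = -231*((-77*1/59 - 36*1/54) - 358) = -231*((-77/59 - ⅔) - 358) = -231*(-349/177 - 358) = -231*(-63715/177) = 4906055/59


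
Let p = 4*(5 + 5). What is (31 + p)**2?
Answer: 5041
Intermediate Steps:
p = 40 (p = 4*10 = 40)
(31 + p)**2 = (31 + 40)**2 = 71**2 = 5041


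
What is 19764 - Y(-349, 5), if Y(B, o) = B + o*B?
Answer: 21858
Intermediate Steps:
Y(B, o) = B + B*o
19764 - Y(-349, 5) = 19764 - (-349)*(1 + 5) = 19764 - (-349)*6 = 19764 - 1*(-2094) = 19764 + 2094 = 21858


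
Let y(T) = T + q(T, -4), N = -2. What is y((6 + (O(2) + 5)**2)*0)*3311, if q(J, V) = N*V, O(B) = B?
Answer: 26488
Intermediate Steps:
q(J, V) = -2*V
y(T) = 8 + T (y(T) = T - 2*(-4) = T + 8 = 8 + T)
y((6 + (O(2) + 5)**2)*0)*3311 = (8 + (6 + (2 + 5)**2)*0)*3311 = (8 + (6 + 7**2)*0)*3311 = (8 + (6 + 49)*0)*3311 = (8 + 55*0)*3311 = (8 + 0)*3311 = 8*3311 = 26488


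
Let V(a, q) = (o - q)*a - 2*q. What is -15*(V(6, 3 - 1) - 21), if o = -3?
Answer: 825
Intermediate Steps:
V(a, q) = -2*q + a*(-3 - q) (V(a, q) = (-3 - q)*a - 2*q = a*(-3 - q) - 2*q = -2*q + a*(-3 - q))
-15*(V(6, 3 - 1) - 21) = -15*((-3*6 - 2*(3 - 1) - 1*6*(3 - 1)) - 21) = -15*((-18 - 2*2 - 1*6*2) - 21) = -15*((-18 - 4 - 12) - 21) = -15*(-34 - 21) = -15*(-55) = 825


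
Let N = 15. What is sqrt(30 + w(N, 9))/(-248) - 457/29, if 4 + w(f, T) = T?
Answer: -457/29 - sqrt(35)/248 ≈ -15.782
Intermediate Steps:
w(f, T) = -4 + T
sqrt(30 + w(N, 9))/(-248) - 457/29 = sqrt(30 + (-4 + 9))/(-248) - 457/29 = sqrt(30 + 5)*(-1/248) - 457*1/29 = sqrt(35)*(-1/248) - 457/29 = -sqrt(35)/248 - 457/29 = -457/29 - sqrt(35)/248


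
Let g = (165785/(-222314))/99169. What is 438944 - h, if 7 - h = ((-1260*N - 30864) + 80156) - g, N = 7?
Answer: 10569365817519779/22046657066 ≈ 4.7941e+5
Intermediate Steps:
g = -165785/22046657066 (g = (165785*(-1/222314))*(1/99169) = -165785/222314*1/99169 = -165785/22046657066 ≈ -7.5197e-6)
h = -892117978341475/22046657066 (h = 7 - (((-1260*7 - 30864) + 80156) - 1*(-165785/22046657066)) = 7 - (((-8820 - 30864) + 80156) + 165785/22046657066) = 7 - ((-39684 + 80156) + 165785/22046657066) = 7 - (40472 + 165785/22046657066) = 7 - 1*892272304940937/22046657066 = 7 - 892272304940937/22046657066 = -892117978341475/22046657066 ≈ -40465.)
438944 - h = 438944 - 1*(-892117978341475/22046657066) = 438944 + 892117978341475/22046657066 = 10569365817519779/22046657066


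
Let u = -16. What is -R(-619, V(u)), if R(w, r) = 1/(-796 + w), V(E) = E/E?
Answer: 1/1415 ≈ 0.00070671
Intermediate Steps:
V(E) = 1
-R(-619, V(u)) = -1/(-796 - 619) = -1/(-1415) = -1*(-1/1415) = 1/1415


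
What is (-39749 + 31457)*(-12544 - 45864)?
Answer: 484319136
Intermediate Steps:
(-39749 + 31457)*(-12544 - 45864) = -8292*(-58408) = 484319136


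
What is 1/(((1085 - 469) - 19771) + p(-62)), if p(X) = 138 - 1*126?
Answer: -1/19143 ≈ -5.2238e-5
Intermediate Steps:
p(X) = 12 (p(X) = 138 - 126 = 12)
1/(((1085 - 469) - 19771) + p(-62)) = 1/(((1085 - 469) - 19771) + 12) = 1/((616 - 19771) + 12) = 1/(-19155 + 12) = 1/(-19143) = -1/19143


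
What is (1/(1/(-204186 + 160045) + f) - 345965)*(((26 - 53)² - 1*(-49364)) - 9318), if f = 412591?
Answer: -51382833351262664895/3642435866 ≈ -1.4107e+10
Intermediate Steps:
(1/(1/(-204186 + 160045) + f) - 345965)*(((26 - 53)² - 1*(-49364)) - 9318) = (1/(1/(-204186 + 160045) + 412591) - 345965)*(((26 - 53)² - 1*(-49364)) - 9318) = (1/(1/(-44141) + 412591) - 345965)*(((-27)² + 49364) - 9318) = (1/(-1/44141 + 412591) - 345965)*((729 + 49364) - 9318) = (1/(18212179330/44141) - 345965)*(50093 - 9318) = (44141/18212179330 - 345965)*40775 = -6300776621859309/18212179330*40775 = -51382833351262664895/3642435866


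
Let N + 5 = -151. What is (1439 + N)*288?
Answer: 369504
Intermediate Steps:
N = -156 (N = -5 - 151 = -156)
(1439 + N)*288 = (1439 - 156)*288 = 1283*288 = 369504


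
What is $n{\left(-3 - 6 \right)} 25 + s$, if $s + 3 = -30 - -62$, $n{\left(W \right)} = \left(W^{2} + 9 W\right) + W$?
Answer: $-196$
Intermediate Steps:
$n{\left(W \right)} = W^{2} + 10 W$
$s = 29$ ($s = -3 - -32 = -3 + \left(-30 + 62\right) = -3 + 32 = 29$)
$n{\left(-3 - 6 \right)} 25 + s = \left(-3 - 6\right) \left(10 - 9\right) 25 + 29 = - 9 \left(10 - 9\right) 25 + 29 = \left(-9\right) 1 \cdot 25 + 29 = \left(-9\right) 25 + 29 = -225 + 29 = -196$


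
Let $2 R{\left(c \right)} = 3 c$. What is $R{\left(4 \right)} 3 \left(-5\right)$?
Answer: $-90$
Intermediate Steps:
$R{\left(c \right)} = \frac{3 c}{2}$
$R{\left(4 \right)} 3 \left(-5\right) = \frac{3}{2} \cdot 4 \cdot 3 \left(-5\right) = 6 \cdot 3 \left(-5\right) = 18 \left(-5\right) = -90$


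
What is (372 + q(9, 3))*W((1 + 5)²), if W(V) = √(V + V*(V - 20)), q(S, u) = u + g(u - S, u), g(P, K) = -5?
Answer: 2220*√17 ≈ 9153.3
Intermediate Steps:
q(S, u) = -5 + u (q(S, u) = u - 5 = -5 + u)
W(V) = √(V + V*(-20 + V))
(372 + q(9, 3))*W((1 + 5)²) = (372 + (-5 + 3))*√((1 + 5)²*(-19 + (1 + 5)²)) = (372 - 2)*√(6²*(-19 + 6²)) = 370*√(36*(-19 + 36)) = 370*√(36*17) = 370*√612 = 370*(6*√17) = 2220*√17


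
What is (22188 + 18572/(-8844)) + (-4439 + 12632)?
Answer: 67167748/2211 ≈ 30379.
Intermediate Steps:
(22188 + 18572/(-8844)) + (-4439 + 12632) = (22188 + 18572*(-1/8844)) + 8193 = (22188 - 4643/2211) + 8193 = 49053025/2211 + 8193 = 67167748/2211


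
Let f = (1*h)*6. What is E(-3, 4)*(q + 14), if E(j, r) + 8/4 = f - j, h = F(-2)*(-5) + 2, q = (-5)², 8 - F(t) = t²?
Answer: -4173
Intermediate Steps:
F(t) = 8 - t²
q = 25
h = -18 (h = (8 - 1*(-2)²)*(-5) + 2 = (8 - 1*4)*(-5) + 2 = (8 - 4)*(-5) + 2 = 4*(-5) + 2 = -20 + 2 = -18)
f = -108 (f = (1*(-18))*6 = -18*6 = -108)
E(j, r) = -110 - j (E(j, r) = -2 + (-108 - j) = -110 - j)
E(-3, 4)*(q + 14) = (-110 - 1*(-3))*(25 + 14) = (-110 + 3)*39 = -107*39 = -4173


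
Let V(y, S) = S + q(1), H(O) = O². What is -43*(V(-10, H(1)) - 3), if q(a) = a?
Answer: 43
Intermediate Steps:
V(y, S) = 1 + S (V(y, S) = S + 1 = 1 + S)
-43*(V(-10, H(1)) - 3) = -43*((1 + 1²) - 3) = -43*((1 + 1) - 3) = -43*(2 - 3) = -43*(-1) = 43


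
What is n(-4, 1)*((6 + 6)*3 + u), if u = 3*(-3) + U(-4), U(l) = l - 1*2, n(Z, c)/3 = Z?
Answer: -252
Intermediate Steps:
n(Z, c) = 3*Z
U(l) = -2 + l (U(l) = l - 2 = -2 + l)
u = -15 (u = 3*(-3) + (-2 - 4) = -9 - 6 = -15)
n(-4, 1)*((6 + 6)*3 + u) = (3*(-4))*((6 + 6)*3 - 15) = -12*(12*3 - 15) = -12*(36 - 15) = -12*21 = -252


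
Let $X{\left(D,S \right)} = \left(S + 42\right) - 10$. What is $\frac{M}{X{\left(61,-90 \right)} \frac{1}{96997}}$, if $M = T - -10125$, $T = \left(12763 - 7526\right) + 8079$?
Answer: $- \frac{2273706677}{58} \approx -3.9202 \cdot 10^{7}$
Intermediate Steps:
$X{\left(D,S \right)} = 32 + S$ ($X{\left(D,S \right)} = \left(42 + S\right) - 10 = 32 + S$)
$T = 13316$ ($T = 5237 + 8079 = 13316$)
$M = 23441$ ($M = 13316 - -10125 = 13316 + 10125 = 23441$)
$\frac{M}{X{\left(61,-90 \right)} \frac{1}{96997}} = \frac{23441}{\left(32 - 90\right) \frac{1}{96997}} = \frac{23441}{\left(-58\right) \frac{1}{96997}} = \frac{23441}{- \frac{58}{96997}} = 23441 \left(- \frac{96997}{58}\right) = - \frac{2273706677}{58}$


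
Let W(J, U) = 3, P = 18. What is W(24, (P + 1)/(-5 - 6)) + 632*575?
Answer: 363403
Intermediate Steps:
W(24, (P + 1)/(-5 - 6)) + 632*575 = 3 + 632*575 = 3 + 363400 = 363403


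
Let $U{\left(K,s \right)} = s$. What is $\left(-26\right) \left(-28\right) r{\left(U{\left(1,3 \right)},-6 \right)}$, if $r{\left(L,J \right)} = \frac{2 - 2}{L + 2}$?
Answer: $0$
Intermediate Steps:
$r{\left(L,J \right)} = 0$ ($r{\left(L,J \right)} = \frac{0}{2 + L} = 0$)
$\left(-26\right) \left(-28\right) r{\left(U{\left(1,3 \right)},-6 \right)} = \left(-26\right) \left(-28\right) 0 = 728 \cdot 0 = 0$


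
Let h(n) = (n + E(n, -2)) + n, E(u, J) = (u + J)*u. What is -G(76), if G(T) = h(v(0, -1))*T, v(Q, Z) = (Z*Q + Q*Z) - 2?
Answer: -304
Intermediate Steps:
E(u, J) = u*(J + u) (E(u, J) = (J + u)*u = u*(J + u))
v(Q, Z) = -2 + 2*Q*Z (v(Q, Z) = (Q*Z + Q*Z) - 2 = 2*Q*Z - 2 = -2 + 2*Q*Z)
h(n) = 2*n + n*(-2 + n) (h(n) = (n + n*(-2 + n)) + n = 2*n + n*(-2 + n))
G(T) = 4*T (G(T) = (-2 + 2*0*(-1))**2*T = (-2 + 0)**2*T = (-2)**2*T = 4*T)
-G(76) = -4*76 = -1*304 = -304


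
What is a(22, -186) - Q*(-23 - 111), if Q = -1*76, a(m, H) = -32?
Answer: -10216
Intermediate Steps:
Q = -76
a(22, -186) - Q*(-23 - 111) = -32 - (-76)*(-23 - 111) = -32 - (-76)*(-134) = -32 - 1*10184 = -32 - 10184 = -10216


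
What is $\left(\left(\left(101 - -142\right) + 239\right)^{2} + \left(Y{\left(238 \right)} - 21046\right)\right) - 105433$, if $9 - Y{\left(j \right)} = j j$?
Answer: $49210$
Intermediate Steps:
$Y{\left(j \right)} = 9 - j^{2}$ ($Y{\left(j \right)} = 9 - j j = 9 - j^{2}$)
$\left(\left(\left(101 - -142\right) + 239\right)^{2} + \left(Y{\left(238 \right)} - 21046\right)\right) - 105433 = \left(\left(\left(101 - -142\right) + 239\right)^{2} + \left(\left(9 - 238^{2}\right) - 21046\right)\right) - 105433 = \left(\left(\left(101 + 142\right) + 239\right)^{2} + \left(\left(9 - 56644\right) - 21046\right)\right) - 105433 = \left(\left(243 + 239\right)^{2} + \left(\left(9 - 56644\right) - 21046\right)\right) - 105433 = \left(482^{2} - 77681\right) - 105433 = \left(232324 - 77681\right) - 105433 = 154643 - 105433 = 49210$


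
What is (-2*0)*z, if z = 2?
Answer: 0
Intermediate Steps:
(-2*0)*z = -2*0*2 = 0*2 = 0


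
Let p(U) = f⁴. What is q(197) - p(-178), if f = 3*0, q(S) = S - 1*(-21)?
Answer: 218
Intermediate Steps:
q(S) = 21 + S (q(S) = S + 21 = 21 + S)
f = 0
p(U) = 0 (p(U) = 0⁴ = 0)
q(197) - p(-178) = (21 + 197) - 1*0 = 218 + 0 = 218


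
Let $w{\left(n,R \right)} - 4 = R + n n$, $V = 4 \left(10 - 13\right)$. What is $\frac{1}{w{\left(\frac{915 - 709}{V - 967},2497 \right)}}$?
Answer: $\frac{958441}{2397103377} \approx 0.00039983$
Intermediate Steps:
$V = -12$ ($V = 4 \left(-3\right) = -12$)
$w{\left(n,R \right)} = 4 + R + n^{2}$ ($w{\left(n,R \right)} = 4 + \left(R + n n\right) = 4 + \left(R + n^{2}\right) = 4 + R + n^{2}$)
$\frac{1}{w{\left(\frac{915 - 709}{V - 967},2497 \right)}} = \frac{1}{4 + 2497 + \left(\frac{915 - 709}{-12 - 967}\right)^{2}} = \frac{1}{4 + 2497 + \left(\frac{206}{-979}\right)^{2}} = \frac{1}{4 + 2497 + \left(206 \left(- \frac{1}{979}\right)\right)^{2}} = \frac{1}{4 + 2497 + \left(- \frac{206}{979}\right)^{2}} = \frac{1}{4 + 2497 + \frac{42436}{958441}} = \frac{1}{\frac{2397103377}{958441}} = \frac{958441}{2397103377}$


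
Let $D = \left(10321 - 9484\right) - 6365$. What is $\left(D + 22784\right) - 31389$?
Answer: $-14133$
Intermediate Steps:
$D = -5528$ ($D = 837 - 6365 = -5528$)
$\left(D + 22784\right) - 31389 = \left(-5528 + 22784\right) - 31389 = 17256 - 31389 = -14133$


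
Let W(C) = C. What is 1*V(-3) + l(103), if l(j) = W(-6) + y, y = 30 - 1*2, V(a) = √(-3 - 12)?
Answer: 22 + I*√15 ≈ 22.0 + 3.873*I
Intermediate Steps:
V(a) = I*√15 (V(a) = √(-15) = I*√15)
y = 28 (y = 30 - 2 = 28)
l(j) = 22 (l(j) = -6 + 28 = 22)
1*V(-3) + l(103) = 1*(I*√15) + 22 = I*√15 + 22 = 22 + I*√15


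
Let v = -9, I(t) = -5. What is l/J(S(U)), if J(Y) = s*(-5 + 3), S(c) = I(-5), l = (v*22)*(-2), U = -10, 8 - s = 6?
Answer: -99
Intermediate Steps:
s = 2 (s = 8 - 1*6 = 8 - 6 = 2)
l = 396 (l = -9*22*(-2) = -198*(-2) = 396)
S(c) = -5
J(Y) = -4 (J(Y) = 2*(-5 + 3) = 2*(-2) = -4)
l/J(S(U)) = 396/(-4) = 396*(-1/4) = -99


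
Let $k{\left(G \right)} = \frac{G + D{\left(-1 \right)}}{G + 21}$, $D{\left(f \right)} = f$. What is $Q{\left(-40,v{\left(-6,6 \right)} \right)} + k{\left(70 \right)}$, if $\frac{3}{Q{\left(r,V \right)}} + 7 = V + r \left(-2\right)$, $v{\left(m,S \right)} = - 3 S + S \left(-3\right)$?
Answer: $\frac{2826}{3367} \approx 0.83932$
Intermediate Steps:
$v{\left(m,S \right)} = - 6 S$ ($v{\left(m,S \right)} = - 3 S - 3 S = - 6 S$)
$Q{\left(r,V \right)} = \frac{3}{-7 + V - 2 r}$ ($Q{\left(r,V \right)} = \frac{3}{-7 + \left(V + r \left(-2\right)\right)} = \frac{3}{-7 + \left(V - 2 r\right)} = \frac{3}{-7 + V - 2 r}$)
$k{\left(G \right)} = \frac{-1 + G}{21 + G}$ ($k{\left(G \right)} = \frac{G - 1}{G + 21} = \frac{-1 + G}{21 + G}$)
$Q{\left(-40,v{\left(-6,6 \right)} \right)} + k{\left(70 \right)} = - \frac{3}{7 - \left(-6\right) 6 + 2 \left(-40\right)} + \frac{-1 + 70}{21 + 70} = - \frac{3}{7 - -36 - 80} + \frac{1}{91} \cdot 69 = - \frac{3}{7 + 36 - 80} + \frac{1}{91} \cdot 69 = - \frac{3}{-37} + \frac{69}{91} = \left(-3\right) \left(- \frac{1}{37}\right) + \frac{69}{91} = \frac{3}{37} + \frac{69}{91} = \frac{2826}{3367}$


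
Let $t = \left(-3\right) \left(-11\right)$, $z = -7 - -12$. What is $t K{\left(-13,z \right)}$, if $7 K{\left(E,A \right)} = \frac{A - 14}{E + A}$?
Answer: $\frac{297}{56} \approx 5.3036$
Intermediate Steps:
$z = 5$ ($z = -7 + 12 = 5$)
$K{\left(E,A \right)} = \frac{-14 + A}{7 \left(A + E\right)}$ ($K{\left(E,A \right)} = \frac{\left(A - 14\right) \frac{1}{E + A}}{7} = \frac{\left(-14 + A\right) \frac{1}{A + E}}{7} = \frac{\frac{1}{A + E} \left(-14 + A\right)}{7} = \frac{-14 + A}{7 \left(A + E\right)}$)
$t = 33$
$t K{\left(-13,z \right)} = 33 \frac{-2 + \frac{1}{7} \cdot 5}{5 - 13} = 33 \frac{-2 + \frac{5}{7}}{-8} = 33 \left(\left(- \frac{1}{8}\right) \left(- \frac{9}{7}\right)\right) = 33 \cdot \frac{9}{56} = \frac{297}{56}$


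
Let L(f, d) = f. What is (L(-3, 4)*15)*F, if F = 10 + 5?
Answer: -675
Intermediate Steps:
F = 15
(L(-3, 4)*15)*F = -3*15*15 = -45*15 = -675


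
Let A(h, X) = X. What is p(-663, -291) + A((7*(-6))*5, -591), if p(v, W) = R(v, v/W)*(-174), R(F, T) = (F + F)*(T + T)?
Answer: 101922681/97 ≈ 1.0508e+6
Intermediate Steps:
R(F, T) = 4*F*T (R(F, T) = (2*F)*(2*T) = 4*F*T)
p(v, W) = -696*v²/W (p(v, W) = (4*v*(v/W))*(-174) = (4*v²/W)*(-174) = -696*v²/W)
p(-663, -291) + A((7*(-6))*5, -591) = -696*(-663)²/(-291) - 591 = -696*(-1/291)*439569 - 591 = 101980008/97 - 591 = 101922681/97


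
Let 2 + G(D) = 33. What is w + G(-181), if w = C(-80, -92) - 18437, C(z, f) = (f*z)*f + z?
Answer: -695606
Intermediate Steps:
G(D) = 31 (G(D) = -2 + 33 = 31)
C(z, f) = z + z*f**2 (C(z, f) = z*f**2 + z = z + z*f**2)
w = -695637 (w = -80*(1 + (-92)**2) - 18437 = -80*(1 + 8464) - 18437 = -80*8465 - 18437 = -677200 - 18437 = -695637)
w + G(-181) = -695637 + 31 = -695606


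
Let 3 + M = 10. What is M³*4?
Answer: 1372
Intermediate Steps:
M = 7 (M = -3 + 10 = 7)
M³*4 = 7³*4 = 343*4 = 1372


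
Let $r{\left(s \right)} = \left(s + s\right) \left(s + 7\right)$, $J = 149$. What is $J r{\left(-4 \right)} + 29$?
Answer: $-3547$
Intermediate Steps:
$r{\left(s \right)} = 2 s \left(7 + s\right)$
$J r{\left(-4 \right)} + 29 = 149 \cdot 2 \left(-4\right) \left(7 - 4\right) + 29 = 149 \cdot 2 \left(-4\right) 3 + 29 = 149 \left(-24\right) + 29 = -3576 + 29 = -3547$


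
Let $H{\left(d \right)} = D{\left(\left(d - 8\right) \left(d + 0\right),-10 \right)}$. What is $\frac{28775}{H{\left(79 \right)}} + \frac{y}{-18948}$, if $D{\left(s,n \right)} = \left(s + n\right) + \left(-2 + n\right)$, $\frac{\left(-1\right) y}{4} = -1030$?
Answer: $\frac{130552565}{26465619} \approx 4.9329$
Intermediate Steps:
$y = 4120$ ($y = \left(-4\right) \left(-1030\right) = 4120$)
$D{\left(s,n \right)} = -2 + s + 2 n$ ($D{\left(s,n \right)} = \left(n + s\right) + \left(-2 + n\right) = -2 + s + 2 n$)
$H{\left(d \right)} = -22 + d \left(-8 + d\right)$ ($H{\left(d \right)} = -2 + \left(d - 8\right) \left(d + 0\right) + 2 \left(-10\right) = -2 + \left(-8 + d\right) d - 20 = -2 + d \left(-8 + d\right) - 20 = -22 + d \left(-8 + d\right)$)
$\frac{28775}{H{\left(79 \right)}} + \frac{y}{-18948} = \frac{28775}{-22 + 79 \left(-8 + 79\right)} + \frac{4120}{-18948} = \frac{28775}{-22 + 79 \cdot 71} + 4120 \left(- \frac{1}{18948}\right) = \frac{28775}{-22 + 5609} - \frac{1030}{4737} = \frac{28775}{5587} - \frac{1030}{4737} = \frac{130552565}{26465619}$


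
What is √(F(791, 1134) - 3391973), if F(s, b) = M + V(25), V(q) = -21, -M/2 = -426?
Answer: I*√3391142 ≈ 1841.5*I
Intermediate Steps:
M = 852 (M = -2*(-426) = 852)
F(s, b) = 831 (F(s, b) = 852 - 21 = 831)
√(F(791, 1134) - 3391973) = √(831 - 3391973) = √(-3391142) = I*√3391142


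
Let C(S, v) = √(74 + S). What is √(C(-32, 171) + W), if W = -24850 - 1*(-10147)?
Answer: √(-14703 + √42) ≈ 121.23*I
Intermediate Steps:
W = -14703 (W = -24850 + 10147 = -14703)
√(C(-32, 171) + W) = √(√(74 - 32) - 14703) = √(√42 - 14703) = √(-14703 + √42)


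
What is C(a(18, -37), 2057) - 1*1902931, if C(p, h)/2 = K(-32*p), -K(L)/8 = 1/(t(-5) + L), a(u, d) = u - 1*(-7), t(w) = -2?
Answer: -763075323/401 ≈ -1.9029e+6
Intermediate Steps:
a(u, d) = 7 + u (a(u, d) = u + 7 = 7 + u)
K(L) = -8/(-2 + L)
C(p, h) = -16/(-2 - 32*p) (C(p, h) = 2*(-8/(-2 - 32*p)) = -16/(-2 - 32*p))
C(a(18, -37), 2057) - 1*1902931 = 8/(1 + 16*(7 + 18)) - 1*1902931 = 8/(1 + 16*25) - 1902931 = 8/(1 + 400) - 1902931 = 8/401 - 1902931 = -763075323/401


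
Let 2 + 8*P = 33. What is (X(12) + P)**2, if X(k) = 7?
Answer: 7569/64 ≈ 118.27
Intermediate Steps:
P = 31/8 (P = -1/4 + (1/8)*33 = -1/4 + 33/8 = 31/8 ≈ 3.8750)
(X(12) + P)**2 = (7 + 31/8)**2 = (87/8)**2 = 7569/64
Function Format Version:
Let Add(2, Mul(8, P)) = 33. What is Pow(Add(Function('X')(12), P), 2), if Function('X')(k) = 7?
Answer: Rational(7569, 64) ≈ 118.27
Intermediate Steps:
P = Rational(31, 8) (P = Add(Rational(-1, 4), Mul(Rational(1, 8), 33)) = Add(Rational(-1, 4), Rational(33, 8)) = Rational(31, 8) ≈ 3.8750)
Pow(Add(Function('X')(12), P), 2) = Pow(Add(7, Rational(31, 8)), 2) = Pow(Rational(87, 8), 2) = Rational(7569, 64)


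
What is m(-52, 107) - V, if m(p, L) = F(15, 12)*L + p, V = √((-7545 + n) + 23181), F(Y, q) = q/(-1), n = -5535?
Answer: -1336 - √10101 ≈ -1436.5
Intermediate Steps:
F(Y, q) = -q (F(Y, q) = q*(-1) = -q)
V = √10101 (V = √((-7545 - 5535) + 23181) = √(-13080 + 23181) = √10101 ≈ 100.50)
m(p, L) = p - 12*L (m(p, L) = (-1*12)*L + p = -12*L + p = p - 12*L)
m(-52, 107) - V = (-52 - 12*107) - √10101 = (-52 - 1284) - √10101 = -1336 - √10101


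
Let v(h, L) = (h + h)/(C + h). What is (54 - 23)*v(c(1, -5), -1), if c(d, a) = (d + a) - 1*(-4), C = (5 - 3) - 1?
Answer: 0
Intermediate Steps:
C = 1 (C = 2 - 1 = 1)
c(d, a) = 4 + a + d (c(d, a) = (a + d) + 4 = 4 + a + d)
v(h, L) = 2*h/(1 + h) (v(h, L) = (h + h)/(1 + h) = (2*h)/(1 + h) = 2*h/(1 + h))
(54 - 23)*v(c(1, -5), -1) = (54 - 23)*(2*(4 - 5 + 1)/(1 + (4 - 5 + 1))) = 31*(2*0/(1 + 0)) = 31*(2*0/1) = 31*(2*0*1) = 31*0 = 0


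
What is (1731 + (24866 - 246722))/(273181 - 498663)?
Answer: 220125/225482 ≈ 0.97624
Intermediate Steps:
(1731 + (24866 - 246722))/(273181 - 498663) = (1731 - 221856)/(-225482) = -220125*(-1/225482) = 220125/225482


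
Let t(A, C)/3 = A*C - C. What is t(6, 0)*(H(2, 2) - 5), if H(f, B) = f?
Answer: 0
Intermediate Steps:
t(A, C) = -3*C + 3*A*C (t(A, C) = 3*(A*C - C) = 3*(-C + A*C) = -3*C + 3*A*C)
t(6, 0)*(H(2, 2) - 5) = (3*0*(-1 + 6))*(2 - 5) = (3*0*5)*(-3) = 0*(-3) = 0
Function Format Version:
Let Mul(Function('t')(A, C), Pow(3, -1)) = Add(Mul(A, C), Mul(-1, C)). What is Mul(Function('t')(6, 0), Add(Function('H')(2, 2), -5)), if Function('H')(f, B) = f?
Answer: 0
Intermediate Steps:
Function('t')(A, C) = Add(Mul(-3, C), Mul(3, A, C)) (Function('t')(A, C) = Mul(3, Add(Mul(A, C), Mul(-1, C))) = Mul(3, Add(Mul(-1, C), Mul(A, C))) = Add(Mul(-3, C), Mul(3, A, C)))
Mul(Function('t')(6, 0), Add(Function('H')(2, 2), -5)) = Mul(Mul(3, 0, Add(-1, 6)), Add(2, -5)) = Mul(Mul(3, 0, 5), -3) = Mul(0, -3) = 0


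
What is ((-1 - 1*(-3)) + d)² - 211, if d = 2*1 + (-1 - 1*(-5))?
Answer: -147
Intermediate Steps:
d = 6 (d = 2 + (-1 + 5) = 2 + 4 = 6)
((-1 - 1*(-3)) + d)² - 211 = ((-1 - 1*(-3)) + 6)² - 211 = ((-1 + 3) + 6)² - 211 = (2 + 6)² - 211 = 8² - 211 = 64 - 211 = -147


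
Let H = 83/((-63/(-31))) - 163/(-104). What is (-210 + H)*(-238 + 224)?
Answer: 1098059/468 ≈ 2346.3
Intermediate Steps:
H = 277861/6552 (H = 83/((-63*(-1/31))) - 163*(-1/104) = 83/(63/31) + 163/104 = 83*(31/63) + 163/104 = 2573/63 + 163/104 = 277861/6552 ≈ 42.409)
(-210 + H)*(-238 + 224) = (-210 + 277861/6552)*(-238 + 224) = -1098059/6552*(-14) = 1098059/468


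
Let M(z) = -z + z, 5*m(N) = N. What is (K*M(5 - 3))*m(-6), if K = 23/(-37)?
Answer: 0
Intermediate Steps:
K = -23/37 (K = 23*(-1/37) = -23/37 ≈ -0.62162)
m(N) = N/5
M(z) = 0
(K*M(5 - 3))*m(-6) = (-23/37*0)*((1/5)*(-6)) = 0*(-6/5) = 0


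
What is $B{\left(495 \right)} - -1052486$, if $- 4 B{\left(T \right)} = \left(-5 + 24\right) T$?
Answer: $\frac{4200539}{4} \approx 1.0501 \cdot 10^{6}$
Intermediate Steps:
$B{\left(T \right)} = - \frac{19 T}{4}$ ($B{\left(T \right)} = - \frac{\left(-5 + 24\right) T}{4} = - \frac{19 T}{4}$)
$B{\left(495 \right)} - -1052486 = \left(- \frac{19}{4}\right) 495 - -1052486 = - \frac{9405}{4} + 1052486 = \frac{4200539}{4}$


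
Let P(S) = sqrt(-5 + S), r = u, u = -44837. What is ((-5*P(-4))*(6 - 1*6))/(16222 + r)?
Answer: 0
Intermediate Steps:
r = -44837
((-5*P(-4))*(6 - 1*6))/(16222 + r) = ((-5*sqrt(-5 - 4))*(6 - 1*6))/(16222 - 44837) = ((-15*I)*(6 - 6))/(-28615) = (-15*I*0)*(-1/28615) = 0*(-1/28615) = 0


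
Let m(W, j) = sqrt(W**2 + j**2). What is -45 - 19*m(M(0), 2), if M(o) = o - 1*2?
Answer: -45 - 38*sqrt(2) ≈ -98.740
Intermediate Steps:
M(o) = -2 + o (M(o) = o - 2 = -2 + o)
-45 - 19*m(M(0), 2) = -45 - 19*sqrt((-2 + 0)**2 + 2**2) = -45 - 19*sqrt((-2)**2 + 4) = -45 - 19*sqrt(4 + 4) = -45 - 38*sqrt(2)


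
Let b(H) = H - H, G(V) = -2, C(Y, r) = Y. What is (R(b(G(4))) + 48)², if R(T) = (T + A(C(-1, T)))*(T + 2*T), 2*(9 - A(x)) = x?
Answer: 2304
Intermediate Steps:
A(x) = 9 - x/2
b(H) = 0
R(T) = 3*T*(19/2 + T) (R(T) = (T + (9 - ½*(-1)))*(T + 2*T) = (T + (9 + ½))*(3*T) = (T + 19/2)*(3*T) = (19/2 + T)*(3*T) = 3*T*(19/2 + T))
(R(b(G(4))) + 48)² = ((3/2)*0*(19 + 2*0) + 48)² = ((3/2)*0*(19 + 0) + 48)² = ((3/2)*0*19 + 48)² = (0 + 48)² = 48² = 2304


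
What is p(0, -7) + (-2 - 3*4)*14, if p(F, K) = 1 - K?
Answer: -188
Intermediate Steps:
p(0, -7) + (-2 - 3*4)*14 = (1 - 1*(-7)) + (-2 - 3*4)*14 = (1 + 7) + (-2 - 12)*14 = 8 - 14*14 = 8 - 196 = -188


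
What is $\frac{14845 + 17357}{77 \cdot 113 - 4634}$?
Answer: $\frac{32202}{4067} \approx 7.9179$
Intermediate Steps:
$\frac{14845 + 17357}{77 \cdot 113 - 4634} = \frac{32202}{8701 + \left(-12530 + 7896\right)} = \frac{32202}{8701 - 4634} = \frac{32202}{4067}$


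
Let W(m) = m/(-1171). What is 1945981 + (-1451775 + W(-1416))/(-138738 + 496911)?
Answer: 90686976166646/46602287 ≈ 1.9460e+6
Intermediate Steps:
W(m) = -m/1171 (W(m) = m*(-1/1171) = -m/1171)
1945981 + (-1451775 + W(-1416))/(-138738 + 496911) = 1945981 + (-1451775 - 1/1171*(-1416))/(-138738 + 496911) = 1945981 + (-1451775 + 1416/1171)/358173 = 1945981 - 1700027109/1171*1/358173 = 1945981 - 188891901/46602287 = 90686976166646/46602287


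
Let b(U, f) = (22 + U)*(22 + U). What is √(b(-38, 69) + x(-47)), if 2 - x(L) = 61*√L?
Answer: √(258 - 61*I*√47) ≈ 19.357 - 10.802*I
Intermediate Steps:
b(U, f) = (22 + U)²
x(L) = 2 - 61*√L
√(b(-38, 69) + x(-47)) = √((22 - 38)² + (2 - 61*I*√47)) = √((-16)² + (2 - 61*I*√47)) = √(256 + (2 - 61*I*√47)) = √(258 - 61*I*√47)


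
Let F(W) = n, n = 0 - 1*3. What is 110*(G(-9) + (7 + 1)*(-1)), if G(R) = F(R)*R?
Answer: 2090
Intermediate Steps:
n = -3 (n = 0 - 3 = -3)
F(W) = -3
G(R) = -3*R
110*(G(-9) + (7 + 1)*(-1)) = 110*(-3*(-9) + (7 + 1)*(-1)) = 110*(27 + 8*(-1)) = 110*(27 - 8) = 110*19 = 2090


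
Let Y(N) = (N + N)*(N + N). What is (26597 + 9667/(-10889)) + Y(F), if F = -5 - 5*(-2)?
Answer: 290693966/10889 ≈ 26696.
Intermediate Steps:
F = 5 (F = -5 + 10 = 5)
Y(N) = 4*N² (Y(N) = (2*N)*(2*N) = 4*N²)
(26597 + 9667/(-10889)) + Y(F) = (26597 + 9667/(-10889)) + 4*5² = (26597 + 9667*(-1/10889)) + 4*25 = (26597 - 9667/10889) + 100 = 289605066/10889 + 100 = 290693966/10889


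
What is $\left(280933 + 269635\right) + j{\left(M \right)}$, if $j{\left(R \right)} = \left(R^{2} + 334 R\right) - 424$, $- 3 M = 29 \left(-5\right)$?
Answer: $\frac{5117611}{9} \approx 5.6862 \cdot 10^{5}$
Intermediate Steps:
$M = \frac{145}{3}$ ($M = - \frac{29 \left(-5\right)}{3} = \left(- \frac{1}{3}\right) \left(-145\right) = \frac{145}{3} \approx 48.333$)
$j{\left(R \right)} = -424 + R^{2} + 334 R$
$\left(280933 + 269635\right) + j{\left(M \right)} = \left(280933 + 269635\right) + \left(-424 + \left(\frac{145}{3}\right)^{2} + 334 \cdot \frac{145}{3}\right) = 550568 + \left(-424 + \frac{21025}{9} + \frac{48430}{3}\right) = 550568 + \frac{162499}{9} = \frac{5117611}{9}$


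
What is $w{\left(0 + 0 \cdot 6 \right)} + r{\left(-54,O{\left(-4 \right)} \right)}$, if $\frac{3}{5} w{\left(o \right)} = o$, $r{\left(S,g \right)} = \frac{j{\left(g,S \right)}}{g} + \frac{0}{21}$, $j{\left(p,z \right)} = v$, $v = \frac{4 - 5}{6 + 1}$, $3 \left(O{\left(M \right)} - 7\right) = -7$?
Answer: $- \frac{3}{98} \approx -0.030612$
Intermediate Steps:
$O{\left(M \right)} = \frac{14}{3}$ ($O{\left(M \right)} = 7 + \frac{1}{3} \left(-7\right) = 7 - \frac{7}{3} = \frac{14}{3}$)
$v = - \frac{1}{7} \approx -0.14286$
$j{\left(p,z \right)} = - \frac{1}{7}$
$r{\left(S,g \right)} = - \frac{1}{7 g}$ ($r{\left(S,g \right)} = - \frac{1}{7 g} + \frac{0}{21} = - \frac{1}{7 g} + 0 \cdot \frac{1}{21} = - \frac{1}{7 g} + 0 = - \frac{1}{7 g}$)
$w{\left(o \right)} = \frac{5 o}{3}$
$w{\left(0 + 0 \cdot 6 \right)} + r{\left(-54,O{\left(-4 \right)} \right)} = \frac{5 \left(0 + 0 \cdot 6\right)}{3} - \frac{1}{7 \cdot \frac{14}{3}} = \frac{5 \left(0 + 0\right)}{3} - \frac{3}{98} = \frac{5}{3} \cdot 0 - \frac{3}{98} = 0 - \frac{3}{98} = - \frac{3}{98}$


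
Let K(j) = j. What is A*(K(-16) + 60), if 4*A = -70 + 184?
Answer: 1254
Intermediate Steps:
A = 57/2 (A = (-70 + 184)/4 = (¼)*114 = 57/2 ≈ 28.500)
A*(K(-16) + 60) = 57*(-16 + 60)/2 = (57/2)*44 = 1254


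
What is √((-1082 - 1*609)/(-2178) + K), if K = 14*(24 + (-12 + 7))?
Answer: √1162078/66 ≈ 16.333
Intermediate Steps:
K = 266 (K = 14*(24 - 5) = 14*19 = 266)
√((-1082 - 1*609)/(-2178) + K) = √((-1082 - 1*609)/(-2178) + 266) = √((-1082 - 609)*(-1/2178) + 266) = √(-1691*(-1/2178) + 266) = √(1691/2178 + 266) = √(581039/2178) = √1162078/66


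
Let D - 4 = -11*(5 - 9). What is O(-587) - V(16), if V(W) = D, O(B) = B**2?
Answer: 344521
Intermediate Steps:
D = 48 (D = 4 - 11*(5 - 9) = 4 - 11*(-4) = 4 + 44 = 48)
V(W) = 48
O(-587) - V(16) = (-587)**2 - 1*48 = 344569 - 48 = 344521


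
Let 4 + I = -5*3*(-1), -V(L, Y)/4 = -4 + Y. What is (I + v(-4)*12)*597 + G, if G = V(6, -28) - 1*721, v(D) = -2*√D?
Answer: 5974 - 28656*I ≈ 5974.0 - 28656.0*I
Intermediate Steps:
V(L, Y) = 16 - 4*Y (V(L, Y) = -4*(-4 + Y) = 16 - 4*Y)
I = 11 (I = -4 - 5*3*(-1) = -4 - 15*(-1) = -4 + 15 = 11)
G = -593 (G = (16 - 4*(-28)) - 1*721 = (16 + 112) - 721 = 128 - 721 = -593)
(I + v(-4)*12)*597 + G = (11 - 4*I*12)*597 - 593 = (11 - 48*I)*597 - 593 = (6567 - 28656*I) - 593 = 5974 - 28656*I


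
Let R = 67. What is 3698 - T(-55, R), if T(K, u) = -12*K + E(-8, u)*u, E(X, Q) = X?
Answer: 3574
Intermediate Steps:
T(K, u) = -12*K - 8*u
3698 - T(-55, R) = 3698 - (-12*(-55) - 8*67) = 3698 - (660 - 536) = 3698 - 1*124 = 3698 - 124 = 3574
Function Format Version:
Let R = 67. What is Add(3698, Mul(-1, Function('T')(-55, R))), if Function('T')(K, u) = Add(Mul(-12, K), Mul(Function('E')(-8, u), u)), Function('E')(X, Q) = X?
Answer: 3574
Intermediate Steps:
Function('T')(K, u) = Add(Mul(-12, K), Mul(-8, u))
Add(3698, Mul(-1, Function('T')(-55, R))) = Add(3698, Mul(-1, Add(Mul(-12, -55), Mul(-8, 67)))) = Add(3698, Mul(-1, Add(660, -536))) = Add(3698, Mul(-1, 124)) = Add(3698, -124) = 3574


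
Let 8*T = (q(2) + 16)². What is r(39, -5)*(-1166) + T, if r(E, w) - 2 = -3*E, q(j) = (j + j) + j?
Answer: 268301/2 ≈ 1.3415e+5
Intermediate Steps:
q(j) = 3*j (q(j) = 2*j + j = 3*j)
r(E, w) = 2 - 3*E
T = 121/2 (T = (3*2 + 16)²/8 = (6 + 16)²/8 = (⅛)*22² = (⅛)*484 = 121/2 ≈ 60.500)
r(39, -5)*(-1166) + T = (2 - 3*39)*(-1166) + 121/2 = (2 - 117)*(-1166) + 121/2 = -115*(-1166) + 121/2 = 134090 + 121/2 = 268301/2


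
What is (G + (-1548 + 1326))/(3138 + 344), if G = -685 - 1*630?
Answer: -1537/3482 ≈ -0.44141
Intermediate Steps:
G = -1315 (G = -685 - 630 = -1315)
(G + (-1548 + 1326))/(3138 + 344) = (-1315 + (-1548 + 1326))/(3138 + 344) = (-1315 - 222)/3482 = -1537*1/3482 = -1537/3482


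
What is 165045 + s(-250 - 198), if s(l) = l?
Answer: 164597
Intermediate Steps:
165045 + s(-250 - 198) = 165045 + (-250 - 198) = 165045 - 448 = 164597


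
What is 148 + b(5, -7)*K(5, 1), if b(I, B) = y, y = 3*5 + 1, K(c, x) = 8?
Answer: 276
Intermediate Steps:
y = 16 (y = 15 + 1 = 16)
b(I, B) = 16
148 + b(5, -7)*K(5, 1) = 148 + 16*8 = 148 + 128 = 276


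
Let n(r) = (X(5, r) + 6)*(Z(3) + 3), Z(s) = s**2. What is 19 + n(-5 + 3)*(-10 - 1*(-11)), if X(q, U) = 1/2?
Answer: 97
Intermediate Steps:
X(q, U) = 1/2
n(r) = 78 (n(r) = (1/2 + 6)*(3**2 + 3) = 13*(9 + 3)/2 = (13/2)*12 = 78)
19 + n(-5 + 3)*(-10 - 1*(-11)) = 19 + 78*(-10 - 1*(-11)) = 19 + 78*(-10 + 11) = 19 + 78*1 = 19 + 78 = 97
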